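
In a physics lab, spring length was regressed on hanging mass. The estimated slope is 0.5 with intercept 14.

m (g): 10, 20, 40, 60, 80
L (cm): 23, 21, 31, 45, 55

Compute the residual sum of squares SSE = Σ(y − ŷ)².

m=10: L̂ = 14 + 0.5·10 = 19; r = 23 − 19 = 4
m=20: L̂ = 14 + 0.5·20 = 24; r = 21 − 24 = -3
m=40: L̂ = 14 + 0.5·40 = 34; r = 31 − 34 = -3
m=60: L̂ = 14 + 0.5·60 = 44; r = 45 − 44 = 1
m=80: L̂ = 14 + 0.5·80 = 54; r = 55 − 54 = 1
SSE = 16 + 9 + 9 + 1 + 1 = 36

SSE = 36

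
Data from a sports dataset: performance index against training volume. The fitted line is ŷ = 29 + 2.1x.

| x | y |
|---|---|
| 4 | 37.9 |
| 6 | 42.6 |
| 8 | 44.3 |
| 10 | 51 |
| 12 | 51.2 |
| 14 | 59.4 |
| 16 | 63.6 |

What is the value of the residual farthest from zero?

e = -3

x=4: ŷ = 29 + 2.1·4 = 37.4; e = 37.9 − 37.4 = 0.5
x=6: ŷ = 29 + 2.1·6 = 41.6; e = 42.6 − 41.6 = 1
x=8: ŷ = 29 + 2.1·8 = 45.8; e = 44.3 − 45.8 = -1.5
x=10: ŷ = 29 + 2.1·10 = 50; e = 51 − 50 = 1
x=12: ŷ = 29 + 2.1·12 = 54.2; e = 51.2 − 54.2 = -3
x=14: ŷ = 29 + 2.1·14 = 58.4; e = 59.4 − 58.4 = 1
x=16: ŷ = 29 + 2.1·16 = 62.6; e = 63.6 − 62.6 = 1
Largest |e| is 3 at x = 12, residual -3.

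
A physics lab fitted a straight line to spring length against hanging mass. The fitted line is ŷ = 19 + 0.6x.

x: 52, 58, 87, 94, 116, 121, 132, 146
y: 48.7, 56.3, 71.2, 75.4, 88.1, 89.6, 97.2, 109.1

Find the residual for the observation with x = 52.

r = -1.5

ŷ = 19 + 0.6·52 = 50.2
r = 48.7 − 50.2 = -1.5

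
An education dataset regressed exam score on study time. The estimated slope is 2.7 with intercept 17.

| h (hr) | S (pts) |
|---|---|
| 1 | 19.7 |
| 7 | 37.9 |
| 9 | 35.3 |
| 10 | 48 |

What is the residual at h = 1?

e = 0

Ŝ = 17 + 2.7·1 = 19.7
e = 19.7 − 19.7 = 0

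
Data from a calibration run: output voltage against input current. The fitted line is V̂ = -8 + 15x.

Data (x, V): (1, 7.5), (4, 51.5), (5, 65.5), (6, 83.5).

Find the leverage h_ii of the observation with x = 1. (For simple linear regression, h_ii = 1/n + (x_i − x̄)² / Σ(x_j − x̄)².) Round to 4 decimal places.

x̄ = (1 + 4 + 5 + 6)/4 = 4
Σ(x − x̄)² = 9 + 0 + 1 + 4 = 14
h = 1/4 + (-3)²/14 = 0.25 + 0.642857 = 0.8929

h = 0.8929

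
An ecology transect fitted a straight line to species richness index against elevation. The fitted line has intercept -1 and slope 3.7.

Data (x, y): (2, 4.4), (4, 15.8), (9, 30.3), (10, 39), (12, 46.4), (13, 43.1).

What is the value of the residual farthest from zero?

x=2: ŷ = -1 + 3.7·2 = 6.4; r = 4.4 − 6.4 = -2
x=4: ŷ = -1 + 3.7·4 = 13.8; r = 15.8 − 13.8 = 2
x=9: ŷ = -1 + 3.7·9 = 32.3; r = 30.3 − 32.3 = -2
x=10: ŷ = -1 + 3.7·10 = 36; r = 39 − 36 = 3
x=12: ŷ = -1 + 3.7·12 = 43.4; r = 46.4 − 43.4 = 3
x=13: ŷ = -1 + 3.7·13 = 47.1; r = 43.1 − 47.1 = -4
Largest |r| is 4 at x = 13, residual -4.

r = -4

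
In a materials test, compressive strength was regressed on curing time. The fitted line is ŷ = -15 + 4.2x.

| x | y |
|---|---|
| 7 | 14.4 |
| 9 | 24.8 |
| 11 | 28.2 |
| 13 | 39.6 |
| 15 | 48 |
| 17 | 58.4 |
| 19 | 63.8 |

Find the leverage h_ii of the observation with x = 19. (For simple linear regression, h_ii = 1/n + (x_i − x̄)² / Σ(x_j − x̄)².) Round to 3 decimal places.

x̄ = (7 + 9 + 11 + 13 + 15 + 17 + 19)/7 = 13
Σ(x − x̄)² = 36 + 16 + 4 + 0 + 4 + 16 + 36 = 112
h = 1/7 + (6)²/112 = 0.142857 + 0.321429 = 0.464

h = 0.464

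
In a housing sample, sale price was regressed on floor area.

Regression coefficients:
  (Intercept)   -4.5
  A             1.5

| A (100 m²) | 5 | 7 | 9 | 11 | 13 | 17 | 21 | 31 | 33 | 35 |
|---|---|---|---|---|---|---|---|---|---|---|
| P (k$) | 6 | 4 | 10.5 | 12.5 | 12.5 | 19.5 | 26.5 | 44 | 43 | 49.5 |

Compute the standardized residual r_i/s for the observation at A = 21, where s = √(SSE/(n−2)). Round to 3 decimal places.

A=5: P̂ = -4.5 + 1.5·5 = 3; r = 6 − 3 = 3
A=7: P̂ = -4.5 + 1.5·7 = 6; r = 4 − 6 = -2
A=9: P̂ = -4.5 + 1.5·9 = 9; r = 10.5 − 9 = 1.5
A=11: P̂ = -4.5 + 1.5·11 = 12; r = 12.5 − 12 = 0.5
A=13: P̂ = -4.5 + 1.5·13 = 15; r = 12.5 − 15 = -2.5
A=17: P̂ = -4.5 + 1.5·17 = 21; r = 19.5 − 21 = -1.5
A=21: P̂ = -4.5 + 1.5·21 = 27; r = 26.5 − 27 = -0.5
A=31: P̂ = -4.5 + 1.5·31 = 42; r = 44 − 42 = 2
A=33: P̂ = -4.5 + 1.5·33 = 45; r = 43 − 45 = -2
A=35: P̂ = -4.5 + 1.5·35 = 48; r = 49.5 − 48 = 1.5
SSE = 9 + 4 + 2.25 + 0.25 + 6.25 + 2.25 + 0.25 + 4 + 4 + 2.25 = 34.5
s = √(34.5/8) = 2.07666
r/s = -0.5 / 2.07666 = -0.241

-0.241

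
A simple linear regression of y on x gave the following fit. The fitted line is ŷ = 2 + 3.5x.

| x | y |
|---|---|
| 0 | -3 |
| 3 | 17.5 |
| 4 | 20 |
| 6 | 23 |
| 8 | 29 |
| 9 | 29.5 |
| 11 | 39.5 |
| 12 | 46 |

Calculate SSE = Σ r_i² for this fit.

x=0: ŷ = 2 + 3.5·0 = 2; r = -3 − 2 = -5
x=3: ŷ = 2 + 3.5·3 = 12.5; r = 17.5 − 12.5 = 5
x=4: ŷ = 2 + 3.5·4 = 16; r = 20 − 16 = 4
x=6: ŷ = 2 + 3.5·6 = 23; r = 23 − 23 = 0
x=8: ŷ = 2 + 3.5·8 = 30; r = 29 − 30 = -1
x=9: ŷ = 2 + 3.5·9 = 33.5; r = 29.5 − 33.5 = -4
x=11: ŷ = 2 + 3.5·11 = 40.5; r = 39.5 − 40.5 = -1
x=12: ŷ = 2 + 3.5·12 = 44; r = 46 − 44 = 2
SSE = 25 + 25 + 16 + 0 + 1 + 16 + 1 + 4 = 88

SSE = 88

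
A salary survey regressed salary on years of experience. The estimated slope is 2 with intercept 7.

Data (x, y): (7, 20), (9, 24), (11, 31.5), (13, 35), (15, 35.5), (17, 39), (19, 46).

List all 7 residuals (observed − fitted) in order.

-1, -1, 2.5, 2, -1.5, -2, 1

x=7: ŷ = 7 + 2·7 = 21; e = 20 − 21 = -1
x=9: ŷ = 7 + 2·9 = 25; e = 24 − 25 = -1
x=11: ŷ = 7 + 2·11 = 29; e = 31.5 − 29 = 2.5
x=13: ŷ = 7 + 2·13 = 33; e = 35 − 33 = 2
x=15: ŷ = 7 + 2·15 = 37; e = 35.5 − 37 = -1.5
x=17: ŷ = 7 + 2·17 = 41; e = 39 − 41 = -2
x=19: ŷ = 7 + 2·19 = 45; e = 46 − 45 = 1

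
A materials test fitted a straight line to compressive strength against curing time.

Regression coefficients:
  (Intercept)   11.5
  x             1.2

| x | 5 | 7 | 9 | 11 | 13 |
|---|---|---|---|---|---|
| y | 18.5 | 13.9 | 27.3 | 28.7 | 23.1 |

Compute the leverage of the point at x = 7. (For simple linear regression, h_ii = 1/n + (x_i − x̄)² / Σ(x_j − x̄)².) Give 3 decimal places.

h = 0.300

x̄ = (5 + 7 + 9 + 11 + 13)/5 = 9
Σ(x − x̄)² = 16 + 4 + 0 + 4 + 16 = 40
h = 1/5 + (-2)²/40 = 0.2 + 0.1 = 0.300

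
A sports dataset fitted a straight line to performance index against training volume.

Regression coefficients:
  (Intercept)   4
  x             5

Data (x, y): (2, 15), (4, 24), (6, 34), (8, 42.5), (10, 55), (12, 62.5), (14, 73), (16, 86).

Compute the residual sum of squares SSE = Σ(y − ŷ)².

SSE = 11.5

x=2: ŷ = 4 + 5·2 = 14; e = 15 − 14 = 1
x=4: ŷ = 4 + 5·4 = 24; e = 24 − 24 = 0
x=6: ŷ = 4 + 5·6 = 34; e = 34 − 34 = 0
x=8: ŷ = 4 + 5·8 = 44; e = 42.5 − 44 = -1.5
x=10: ŷ = 4 + 5·10 = 54; e = 55 − 54 = 1
x=12: ŷ = 4 + 5·12 = 64; e = 62.5 − 64 = -1.5
x=14: ŷ = 4 + 5·14 = 74; e = 73 − 74 = -1
x=16: ŷ = 4 + 5·16 = 84; e = 86 − 84 = 2
SSE = 1 + 0 + 0 + 2.25 + 1 + 2.25 + 1 + 4 = 11.5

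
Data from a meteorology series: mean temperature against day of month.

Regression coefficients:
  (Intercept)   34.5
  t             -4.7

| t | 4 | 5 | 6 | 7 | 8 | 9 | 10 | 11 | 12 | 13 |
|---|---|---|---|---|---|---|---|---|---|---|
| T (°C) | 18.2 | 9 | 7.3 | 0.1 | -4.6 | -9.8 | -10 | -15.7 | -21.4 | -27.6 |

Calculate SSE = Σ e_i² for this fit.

t=4: ŷ = 34.5 − 4.7·4 = 15.7; e = 18.2 − 15.7 = 2.5
t=5: ŷ = 34.5 − 4.7·5 = 11; e = 9 − 11 = -2
t=6: ŷ = 34.5 − 4.7·6 = 6.3; e = 7.3 − 6.3 = 1
t=7: ŷ = 34.5 − 4.7·7 = 1.6; e = 0.1 − 1.6 = -1.5
t=8: ŷ = 34.5 − 4.7·8 = -3.1; e = -4.6 − (-3.1) = -1.5
t=9: ŷ = 34.5 − 4.7·9 = -7.8; e = -9.8 − (-7.8) = -2
t=10: ŷ = 34.5 − 4.7·10 = -12.5; e = -10 − (-12.5) = 2.5
t=11: ŷ = 34.5 − 4.7·11 = -17.2; e = -15.7 − (-17.2) = 1.5
t=12: ŷ = 34.5 − 4.7·12 = -21.9; e = -21.4 − (-21.9) = 0.5
t=13: ŷ = 34.5 − 4.7·13 = -26.6; e = -27.6 − (-26.6) = -1
SSE = 6.25 + 4 + 1 + 2.25 + 2.25 + 4 + 6.25 + 2.25 + 0.25 + 1 = 29.5

SSE = 29.5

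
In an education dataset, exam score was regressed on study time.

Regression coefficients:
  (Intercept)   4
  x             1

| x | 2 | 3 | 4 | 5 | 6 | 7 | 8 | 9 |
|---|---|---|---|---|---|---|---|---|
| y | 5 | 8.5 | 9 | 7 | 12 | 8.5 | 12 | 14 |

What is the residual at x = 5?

e = -2

ŷ = 4 + 5 = 9
e = 7 − 9 = -2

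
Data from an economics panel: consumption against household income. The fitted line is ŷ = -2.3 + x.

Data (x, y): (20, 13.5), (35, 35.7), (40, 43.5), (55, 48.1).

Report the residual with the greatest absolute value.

x=20: ŷ = -2.3 + 20 = 17.7; e = 13.5 − 17.7 = -4.2
x=35: ŷ = -2.3 + 35 = 32.7; e = 35.7 − 32.7 = 3
x=40: ŷ = -2.3 + 40 = 37.7; e = 43.5 − 37.7 = 5.8
x=55: ŷ = -2.3 + 55 = 52.7; e = 48.1 − 52.7 = -4.6
Largest |e| is 5.8 at x = 40, residual 5.8.

e = 5.8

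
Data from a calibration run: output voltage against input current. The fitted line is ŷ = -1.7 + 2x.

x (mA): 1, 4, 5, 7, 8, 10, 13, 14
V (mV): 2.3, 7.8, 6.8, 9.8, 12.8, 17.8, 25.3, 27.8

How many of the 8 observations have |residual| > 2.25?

x=1: ŷ = -1.7 + 2·1 = 0.3; r = 2.3 − 0.3 = 2
x=4: ŷ = -1.7 + 2·4 = 6.3; r = 7.8 − 6.3 = 1.5
x=5: ŷ = -1.7 + 2·5 = 8.3; r = 6.8 − 8.3 = -1.5
x=7: ŷ = -1.7 + 2·7 = 12.3; r = 9.8 − 12.3 = -2.5
x=8: ŷ = -1.7 + 2·8 = 14.3; r = 12.8 − 14.3 = -1.5
x=10: ŷ = -1.7 + 2·10 = 18.3; r = 17.8 − 18.3 = -0.5
x=13: ŷ = -1.7 + 2·13 = 24.3; r = 25.3 − 24.3 = 1
x=14: ŷ = -1.7 + 2·14 = 26.3; r = 27.8 − 26.3 = 1.5
|r| > 2.25: x=7 (|r|=2.5) → 1

1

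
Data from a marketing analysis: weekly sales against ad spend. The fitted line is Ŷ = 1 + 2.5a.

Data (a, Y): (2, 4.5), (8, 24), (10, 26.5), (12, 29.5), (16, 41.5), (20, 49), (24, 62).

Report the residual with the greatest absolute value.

a=2: Ŷ = 1 + 2.5·2 = 6; r = 4.5 − 6 = -1.5
a=8: Ŷ = 1 + 2.5·8 = 21; r = 24 − 21 = 3
a=10: Ŷ = 1 + 2.5·10 = 26; r = 26.5 − 26 = 0.5
a=12: Ŷ = 1 + 2.5·12 = 31; r = 29.5 − 31 = -1.5
a=16: Ŷ = 1 + 2.5·16 = 41; r = 41.5 − 41 = 0.5
a=20: Ŷ = 1 + 2.5·20 = 51; r = 49 − 51 = -2
a=24: Ŷ = 1 + 2.5·24 = 61; r = 62 − 61 = 1
Largest |r| is 3 at a = 8, residual 3.

r = 3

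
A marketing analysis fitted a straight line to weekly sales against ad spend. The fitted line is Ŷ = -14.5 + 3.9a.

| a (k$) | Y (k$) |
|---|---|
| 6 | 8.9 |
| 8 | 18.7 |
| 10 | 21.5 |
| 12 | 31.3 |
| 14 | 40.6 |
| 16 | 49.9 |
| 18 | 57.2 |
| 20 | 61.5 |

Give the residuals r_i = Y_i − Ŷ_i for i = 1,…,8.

a=6: Ŷ = -14.5 + 3.9·6 = 8.9; r = 8.9 − 8.9 = 0
a=8: Ŷ = -14.5 + 3.9·8 = 16.7; r = 18.7 − 16.7 = 2
a=10: Ŷ = -14.5 + 3.9·10 = 24.5; r = 21.5 − 24.5 = -3
a=12: Ŷ = -14.5 + 3.9·12 = 32.3; r = 31.3 − 32.3 = -1
a=14: Ŷ = -14.5 + 3.9·14 = 40.1; r = 40.6 − 40.1 = 0.5
a=16: Ŷ = -14.5 + 3.9·16 = 47.9; r = 49.9 − 47.9 = 2
a=18: Ŷ = -14.5 + 3.9·18 = 55.7; r = 57.2 − 55.7 = 1.5
a=20: Ŷ = -14.5 + 3.9·20 = 63.5; r = 61.5 − 63.5 = -2

0, 2, -3, -1, 0.5, 2, 1.5, -2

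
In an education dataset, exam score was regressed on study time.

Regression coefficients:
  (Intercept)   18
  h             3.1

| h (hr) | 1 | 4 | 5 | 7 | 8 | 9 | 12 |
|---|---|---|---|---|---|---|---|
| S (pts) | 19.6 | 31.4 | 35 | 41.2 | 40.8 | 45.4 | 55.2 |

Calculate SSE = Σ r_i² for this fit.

SSE = 12

h=1: ŷ = 18 + 3.1·1 = 21.1; r = 19.6 − 21.1 = -1.5
h=4: ŷ = 18 + 3.1·4 = 30.4; r = 31.4 − 30.4 = 1
h=5: ŷ = 18 + 3.1·5 = 33.5; r = 35 − 33.5 = 1.5
h=7: ŷ = 18 + 3.1·7 = 39.7; r = 41.2 − 39.7 = 1.5
h=8: ŷ = 18 + 3.1·8 = 42.8; r = 40.8 − 42.8 = -2
h=9: ŷ = 18 + 3.1·9 = 45.9; r = 45.4 − 45.9 = -0.5
h=12: ŷ = 18 + 3.1·12 = 55.2; r = 55.2 − 55.2 = 0
SSE = 2.25 + 1 + 2.25 + 2.25 + 4 + 0.25 + 0 = 12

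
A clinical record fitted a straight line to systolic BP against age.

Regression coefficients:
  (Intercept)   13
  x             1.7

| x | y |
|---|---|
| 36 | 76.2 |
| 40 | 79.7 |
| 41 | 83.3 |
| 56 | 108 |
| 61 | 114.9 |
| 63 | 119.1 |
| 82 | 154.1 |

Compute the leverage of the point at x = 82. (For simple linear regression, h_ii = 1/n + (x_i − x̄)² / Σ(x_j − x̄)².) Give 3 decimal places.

h = 0.626

x̄ = (36 + 40 + 41 + 56 + 61 + 63 + 82)/7 = 54.1429
Σ(x − x̄)² = 329.163 + 200.02 + 172.735 + 3.44898 + 47.0204 + 78.449 + 776.02 = 1606.86
h = 1/7 + (27.8571)²/1606.86 = 0.142857 + 0.482943 = 0.626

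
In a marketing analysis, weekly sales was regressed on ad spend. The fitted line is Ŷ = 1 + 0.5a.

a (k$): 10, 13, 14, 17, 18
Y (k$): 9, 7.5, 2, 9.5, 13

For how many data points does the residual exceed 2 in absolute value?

3

a=10: Ŷ = 1 + 0.5·10 = 6; e = 9 − 6 = 3
a=13: Ŷ = 1 + 0.5·13 = 7.5; e = 7.5 − 7.5 = 0
a=14: Ŷ = 1 + 0.5·14 = 8; e = 2 − 8 = -6
a=17: Ŷ = 1 + 0.5·17 = 9.5; e = 9.5 − 9.5 = 0
a=18: Ŷ = 1 + 0.5·18 = 10; e = 13 − 10 = 3
|e| > 2: a=10 (|e|=3), a=14 (|e|=6), a=18 (|e|=3) → 3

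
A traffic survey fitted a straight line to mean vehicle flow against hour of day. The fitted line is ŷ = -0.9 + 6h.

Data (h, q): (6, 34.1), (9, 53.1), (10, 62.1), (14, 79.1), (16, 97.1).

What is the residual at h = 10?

ŷ = -0.9 + 6·10 = 59.1
r = 62.1 − 59.1 = 3

r = 3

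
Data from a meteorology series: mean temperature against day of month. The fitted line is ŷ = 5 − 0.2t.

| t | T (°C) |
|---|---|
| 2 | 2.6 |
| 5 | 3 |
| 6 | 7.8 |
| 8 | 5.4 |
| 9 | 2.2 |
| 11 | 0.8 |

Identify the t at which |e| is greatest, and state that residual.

t=2: ŷ = 5 − 0.2·2 = 4.6; e = 2.6 − 4.6 = -2
t=5: ŷ = 5 − 0.2·5 = 4; e = 3 − 4 = -1
t=6: ŷ = 5 − 0.2·6 = 3.8; e = 7.8 − 3.8 = 4
t=8: ŷ = 5 − 0.2·8 = 3.4; e = 5.4 − 3.4 = 2
t=9: ŷ = 5 − 0.2·9 = 3.2; e = 2.2 − 3.2 = -1
t=11: ŷ = 5 − 0.2·11 = 2.8; e = 0.8 − 2.8 = -2
Largest |e| is 4 at t = 6, residual 4.

t = 6, e = 4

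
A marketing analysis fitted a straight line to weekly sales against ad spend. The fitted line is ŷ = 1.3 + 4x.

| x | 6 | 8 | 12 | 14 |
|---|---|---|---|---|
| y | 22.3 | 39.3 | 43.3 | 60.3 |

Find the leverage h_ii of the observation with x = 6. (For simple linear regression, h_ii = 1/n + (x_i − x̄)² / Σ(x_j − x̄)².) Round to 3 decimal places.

x̄ = (6 + 8 + 12 + 14)/4 = 10
Σ(x − x̄)² = 16 + 4 + 4 + 16 = 40
h = 1/4 + (-4)²/40 = 0.25 + 0.4 = 0.650

h = 0.650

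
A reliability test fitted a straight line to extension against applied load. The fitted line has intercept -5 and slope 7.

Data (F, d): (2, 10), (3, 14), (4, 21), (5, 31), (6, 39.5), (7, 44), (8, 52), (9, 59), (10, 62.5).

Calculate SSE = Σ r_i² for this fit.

SSE = 24.5

F=2: d̂ = -5 + 7·2 = 9; r = 10 − 9 = 1
F=3: d̂ = -5 + 7·3 = 16; r = 14 − 16 = -2
F=4: d̂ = -5 + 7·4 = 23; r = 21 − 23 = -2
F=5: d̂ = -5 + 7·5 = 30; r = 31 − 30 = 1
F=6: d̂ = -5 + 7·6 = 37; r = 39.5 − 37 = 2.5
F=7: d̂ = -5 + 7·7 = 44; r = 44 − 44 = 0
F=8: d̂ = -5 + 7·8 = 51; r = 52 − 51 = 1
F=9: d̂ = -5 + 7·9 = 58; r = 59 − 58 = 1
F=10: d̂ = -5 + 7·10 = 65; r = 62.5 − 65 = -2.5
SSE = 1 + 4 + 4 + 1 + 6.25 + 0 + 1 + 1 + 6.25 = 24.5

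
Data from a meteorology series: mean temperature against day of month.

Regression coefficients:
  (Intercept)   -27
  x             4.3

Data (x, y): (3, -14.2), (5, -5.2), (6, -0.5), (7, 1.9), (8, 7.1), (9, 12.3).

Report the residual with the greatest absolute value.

x=3: ŷ = -27 + 4.3·3 = -14.1; r = -14.2 − (-14.1) = -0.1
x=5: ŷ = -27 + 4.3·5 = -5.5; r = -5.2 − (-5.5) = 0.3
x=6: ŷ = -27 + 4.3·6 = -1.2; r = -0.5 − (-1.2) = 0.7
x=7: ŷ = -27 + 4.3·7 = 3.1; r = 1.9 − 3.1 = -1.2
x=8: ŷ = -27 + 4.3·8 = 7.4; r = 7.1 − 7.4 = -0.3
x=9: ŷ = -27 + 4.3·9 = 11.7; r = 12.3 − 11.7 = 0.6
Largest |r| is 1.2 at x = 7, residual -1.2.

r = -1.2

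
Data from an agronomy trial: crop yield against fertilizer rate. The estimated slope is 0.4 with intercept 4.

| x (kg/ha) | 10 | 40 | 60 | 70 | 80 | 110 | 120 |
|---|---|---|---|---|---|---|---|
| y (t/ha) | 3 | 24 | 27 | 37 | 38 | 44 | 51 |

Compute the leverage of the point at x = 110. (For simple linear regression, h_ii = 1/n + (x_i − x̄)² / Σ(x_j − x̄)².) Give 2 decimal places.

x̄ = (10 + 40 + 60 + 70 + 80 + 110 + 120)/7 = 70
Σ(x − x̄)² = 3600 + 900 + 100 + 0 + 100 + 1600 + 2500 = 8800
h = 1/7 + (40)²/8800 = 0.142857 + 0.181818 = 0.32

h = 0.32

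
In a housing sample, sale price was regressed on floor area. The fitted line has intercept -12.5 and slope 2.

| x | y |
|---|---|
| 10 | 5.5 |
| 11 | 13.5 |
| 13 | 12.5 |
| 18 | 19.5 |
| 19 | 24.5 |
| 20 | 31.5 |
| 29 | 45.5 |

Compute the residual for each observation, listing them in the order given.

-2, 4, -1, -4, -1, 4, 0

x=10: ŷ = -12.5 + 2·10 = 7.5; e = 5.5 − 7.5 = -2
x=11: ŷ = -12.5 + 2·11 = 9.5; e = 13.5 − 9.5 = 4
x=13: ŷ = -12.5 + 2·13 = 13.5; e = 12.5 − 13.5 = -1
x=18: ŷ = -12.5 + 2·18 = 23.5; e = 19.5 − 23.5 = -4
x=19: ŷ = -12.5 + 2·19 = 25.5; e = 24.5 − 25.5 = -1
x=20: ŷ = -12.5 + 2·20 = 27.5; e = 31.5 − 27.5 = 4
x=29: ŷ = -12.5 + 2·29 = 45.5; e = 45.5 − 45.5 = 0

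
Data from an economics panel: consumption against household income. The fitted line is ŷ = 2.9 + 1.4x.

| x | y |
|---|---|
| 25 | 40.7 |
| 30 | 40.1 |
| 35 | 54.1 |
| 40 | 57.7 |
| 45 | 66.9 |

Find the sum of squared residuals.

x=25: ŷ = 2.9 + 1.4·25 = 37.9; r = 40.7 − 37.9 = 2.8
x=30: ŷ = 2.9 + 1.4·30 = 44.9; r = 40.1 − 44.9 = -4.8
x=35: ŷ = 2.9 + 1.4·35 = 51.9; r = 54.1 − 51.9 = 2.2
x=40: ŷ = 2.9 + 1.4·40 = 58.9; r = 57.7 − 58.9 = -1.2
x=45: ŷ = 2.9 + 1.4·45 = 65.9; r = 66.9 − 65.9 = 1
SSE = 7.84 + 23.04 + 4.84 + 1.44 + 1 = 38.16

SSE = 38.16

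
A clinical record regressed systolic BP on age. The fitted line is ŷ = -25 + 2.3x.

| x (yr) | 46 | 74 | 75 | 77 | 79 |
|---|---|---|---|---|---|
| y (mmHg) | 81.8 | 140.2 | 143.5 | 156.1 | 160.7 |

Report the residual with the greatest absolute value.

x=46: ŷ = -25 + 2.3·46 = 80.8; e = 81.8 − 80.8 = 1
x=74: ŷ = -25 + 2.3·74 = 145.2; e = 140.2 − 145.2 = -5
x=75: ŷ = -25 + 2.3·75 = 147.5; e = 143.5 − 147.5 = -4
x=77: ŷ = -25 + 2.3·77 = 152.1; e = 156.1 − 152.1 = 4
x=79: ŷ = -25 + 2.3·79 = 156.7; e = 160.7 − 156.7 = 4
Largest |e| is 5 at x = 74, residual -5.

e = -5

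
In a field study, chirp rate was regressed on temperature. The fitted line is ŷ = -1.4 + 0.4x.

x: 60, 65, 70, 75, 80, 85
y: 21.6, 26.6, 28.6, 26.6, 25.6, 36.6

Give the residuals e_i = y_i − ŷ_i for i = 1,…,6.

x=60: ŷ = -1.4 + 0.4·60 = 22.6; e = 21.6 − 22.6 = -1
x=65: ŷ = -1.4 + 0.4·65 = 24.6; e = 26.6 − 24.6 = 2
x=70: ŷ = -1.4 + 0.4·70 = 26.6; e = 28.6 − 26.6 = 2
x=75: ŷ = -1.4 + 0.4·75 = 28.6; e = 26.6 − 28.6 = -2
x=80: ŷ = -1.4 + 0.4·80 = 30.6; e = 25.6 − 30.6 = -5
x=85: ŷ = -1.4 + 0.4·85 = 32.6; e = 36.6 − 32.6 = 4

-1, 2, 2, -2, -5, 4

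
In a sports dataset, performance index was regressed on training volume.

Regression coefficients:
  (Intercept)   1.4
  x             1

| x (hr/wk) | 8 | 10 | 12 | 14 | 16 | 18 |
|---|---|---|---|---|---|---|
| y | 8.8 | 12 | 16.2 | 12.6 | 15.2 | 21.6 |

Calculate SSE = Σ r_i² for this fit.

SSE = 26.08

x=8: ŷ = 1.4 + 8 = 9.4; r = 8.8 − 9.4 = -0.6
x=10: ŷ = 1.4 + 10 = 11.4; r = 12 − 11.4 = 0.6
x=12: ŷ = 1.4 + 12 = 13.4; r = 16.2 − 13.4 = 2.8
x=14: ŷ = 1.4 + 14 = 15.4; r = 12.6 − 15.4 = -2.8
x=16: ŷ = 1.4 + 16 = 17.4; r = 15.2 − 17.4 = -2.2
x=18: ŷ = 1.4 + 18 = 19.4; r = 21.6 − 19.4 = 2.2
SSE = 0.36 + 0.36 + 7.84 + 7.84 + 4.84 + 4.84 = 26.08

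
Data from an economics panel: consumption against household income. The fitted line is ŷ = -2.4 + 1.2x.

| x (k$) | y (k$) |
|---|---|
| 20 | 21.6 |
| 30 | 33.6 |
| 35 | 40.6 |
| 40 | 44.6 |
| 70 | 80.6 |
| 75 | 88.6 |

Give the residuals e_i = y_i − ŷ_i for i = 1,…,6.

x=20: ŷ = -2.4 + 1.2·20 = 21.6; e = 21.6 − 21.6 = 0
x=30: ŷ = -2.4 + 1.2·30 = 33.6; e = 33.6 − 33.6 = 0
x=35: ŷ = -2.4 + 1.2·35 = 39.6; e = 40.6 − 39.6 = 1
x=40: ŷ = -2.4 + 1.2·40 = 45.6; e = 44.6 − 45.6 = -1
x=70: ŷ = -2.4 + 1.2·70 = 81.6; e = 80.6 − 81.6 = -1
x=75: ŷ = -2.4 + 1.2·75 = 87.6; e = 88.6 − 87.6 = 1

0, 0, 1, -1, -1, 1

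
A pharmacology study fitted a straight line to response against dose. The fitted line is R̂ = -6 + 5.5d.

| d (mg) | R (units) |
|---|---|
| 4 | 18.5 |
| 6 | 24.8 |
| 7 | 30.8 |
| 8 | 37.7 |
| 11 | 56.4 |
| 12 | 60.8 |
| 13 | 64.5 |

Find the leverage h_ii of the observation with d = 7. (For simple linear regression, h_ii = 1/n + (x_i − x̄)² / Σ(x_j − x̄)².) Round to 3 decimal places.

h = 0.186

d̄ = (4 + 6 + 7 + 8 + 11 + 12 + 13)/7 = 8.71429
Σ(d − d̄)² = 22.2245 + 7.36735 + 2.93878 + 0.510204 + 5.22449 + 10.7959 + 18.3673 = 67.4286
h = 1/7 + (-1.71429)²/67.4286 = 0.142857 + 0.0435835 = 0.186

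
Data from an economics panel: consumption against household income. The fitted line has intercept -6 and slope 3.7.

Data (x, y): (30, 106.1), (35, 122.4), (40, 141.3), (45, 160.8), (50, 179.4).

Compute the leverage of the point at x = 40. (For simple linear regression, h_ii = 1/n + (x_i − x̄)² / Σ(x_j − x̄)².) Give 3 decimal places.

h = 0.200

x̄ = (30 + 35 + 40 + 45 + 50)/5 = 40
Σ(x − x̄)² = 100 + 25 + 0 + 25 + 100 = 250
h = 1/5 + (0)²/250 = 0.2 + 0 = 0.200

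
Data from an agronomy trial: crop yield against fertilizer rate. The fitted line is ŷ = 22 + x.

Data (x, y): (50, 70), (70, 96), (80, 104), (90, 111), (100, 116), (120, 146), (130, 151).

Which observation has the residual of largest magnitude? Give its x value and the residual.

x = 100, r = -6

x=50: ŷ = 22 + 50 = 72; r = 70 − 72 = -2
x=70: ŷ = 22 + 70 = 92; r = 96 − 92 = 4
x=80: ŷ = 22 + 80 = 102; r = 104 − 102 = 2
x=90: ŷ = 22 + 90 = 112; r = 111 − 112 = -1
x=100: ŷ = 22 + 100 = 122; r = 116 − 122 = -6
x=120: ŷ = 22 + 120 = 142; r = 146 − 142 = 4
x=130: ŷ = 22 + 130 = 152; r = 151 − 152 = -1
Largest |r| is 6 at x = 100, residual -6.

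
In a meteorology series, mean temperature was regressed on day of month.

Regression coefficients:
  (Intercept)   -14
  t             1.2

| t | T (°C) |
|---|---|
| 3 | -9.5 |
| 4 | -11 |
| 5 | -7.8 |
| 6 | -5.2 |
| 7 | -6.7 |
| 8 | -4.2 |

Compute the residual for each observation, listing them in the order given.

t=3: ŷ = -14 + 1.2·3 = -10.4; e = -9.5 − (-10.4) = 0.9
t=4: ŷ = -14 + 1.2·4 = -9.2; e = -11 − (-9.2) = -1.8
t=5: ŷ = -14 + 1.2·5 = -8; e = -7.8 − (-8) = 0.2
t=6: ŷ = -14 + 1.2·6 = -6.8; e = -5.2 − (-6.8) = 1.6
t=7: ŷ = -14 + 1.2·7 = -5.6; e = -6.7 − (-5.6) = -1.1
t=8: ŷ = -14 + 1.2·8 = -4.4; e = -4.2 − (-4.4) = 0.2

0.9, -1.8, 0.2, 1.6, -1.1, 0.2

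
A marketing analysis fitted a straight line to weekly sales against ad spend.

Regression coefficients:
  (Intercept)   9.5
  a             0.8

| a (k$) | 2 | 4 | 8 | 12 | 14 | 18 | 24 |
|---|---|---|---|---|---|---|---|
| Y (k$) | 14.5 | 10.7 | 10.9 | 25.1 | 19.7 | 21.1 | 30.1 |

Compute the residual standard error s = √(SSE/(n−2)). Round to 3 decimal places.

a=2: Ŷ = 9.5 + 0.8·2 = 11.1; e = 14.5 − 11.1 = 3.4
a=4: Ŷ = 9.5 + 0.8·4 = 12.7; e = 10.7 − 12.7 = -2
a=8: Ŷ = 9.5 + 0.8·8 = 15.9; e = 10.9 − 15.9 = -5
a=12: Ŷ = 9.5 + 0.8·12 = 19.1; e = 25.1 − 19.1 = 6
a=14: Ŷ = 9.5 + 0.8·14 = 20.7; e = 19.7 − 20.7 = -1
a=18: Ŷ = 9.5 + 0.8·18 = 23.9; e = 21.1 − 23.9 = -2.8
a=24: Ŷ = 9.5 + 0.8·24 = 28.7; e = 30.1 − 28.7 = 1.4
SSE = 11.56 + 4 + 25 + 36 + 1 + 7.84 + 1.96 = 87.36
s = √(87.36/5) = √17.472 ≈ 4.180

s = 4.180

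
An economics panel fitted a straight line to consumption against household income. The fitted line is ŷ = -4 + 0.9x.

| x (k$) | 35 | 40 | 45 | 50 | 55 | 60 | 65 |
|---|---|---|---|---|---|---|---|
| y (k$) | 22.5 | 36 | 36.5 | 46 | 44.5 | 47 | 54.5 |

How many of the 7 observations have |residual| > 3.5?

3

x=35: ŷ = -4 + 0.9·35 = 27.5; r = 22.5 − 27.5 = -5
x=40: ŷ = -4 + 0.9·40 = 32; r = 36 − 32 = 4
x=45: ŷ = -4 + 0.9·45 = 36.5; r = 36.5 − 36.5 = 0
x=50: ŷ = -4 + 0.9·50 = 41; r = 46 − 41 = 5
x=55: ŷ = -4 + 0.9·55 = 45.5; r = 44.5 − 45.5 = -1
x=60: ŷ = -4 + 0.9·60 = 50; r = 47 − 50 = -3
x=65: ŷ = -4 + 0.9·65 = 54.5; r = 54.5 − 54.5 = 0
|r| > 3.5: x=35 (|r|=5), x=40 (|r|=4), x=50 (|r|=5) → 3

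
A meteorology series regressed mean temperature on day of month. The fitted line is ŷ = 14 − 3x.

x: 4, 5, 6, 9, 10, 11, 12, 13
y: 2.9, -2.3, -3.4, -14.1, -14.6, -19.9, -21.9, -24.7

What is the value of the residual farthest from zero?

x=4: ŷ = 14 − 3·4 = 2; e = 2.9 − 2 = 0.9
x=5: ŷ = 14 − 3·5 = -1; e = -2.3 − (-1) = -1.3
x=6: ŷ = 14 − 3·6 = -4; e = -3.4 − (-4) = 0.6
x=9: ŷ = 14 − 3·9 = -13; e = -14.1 − (-13) = -1.1
x=10: ŷ = 14 − 3·10 = -16; e = -14.6 − (-16) = 1.4
x=11: ŷ = 14 − 3·11 = -19; e = -19.9 − (-19) = -0.9
x=12: ŷ = 14 − 3·12 = -22; e = -21.9 − (-22) = 0.1
x=13: ŷ = 14 − 3·13 = -25; e = -24.7 − (-25) = 0.3
Largest |e| is 1.4 at x = 10, residual 1.4.

e = 1.4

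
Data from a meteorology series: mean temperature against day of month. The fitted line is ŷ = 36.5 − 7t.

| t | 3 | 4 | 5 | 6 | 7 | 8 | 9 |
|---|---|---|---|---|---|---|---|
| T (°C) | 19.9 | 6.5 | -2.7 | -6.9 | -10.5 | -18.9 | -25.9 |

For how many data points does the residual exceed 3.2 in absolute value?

t=3: ŷ = 36.5 − 7·3 = 15.5; e = 19.9 − 15.5 = 4.4
t=4: ŷ = 36.5 − 7·4 = 8.5; e = 6.5 − 8.5 = -2
t=5: ŷ = 36.5 − 7·5 = 1.5; e = -2.7 − 1.5 = -4.2
t=6: ŷ = 36.5 − 7·6 = -5.5; e = -6.9 − (-5.5) = -1.4
t=7: ŷ = 36.5 − 7·7 = -12.5; e = -10.5 − (-12.5) = 2
t=8: ŷ = 36.5 − 7·8 = -19.5; e = -18.9 − (-19.5) = 0.6
t=9: ŷ = 36.5 − 7·9 = -26.5; e = -25.9 − (-26.5) = 0.6
|e| > 3.2: t=3 (|e|=4.4), t=5 (|e|=4.2) → 2

2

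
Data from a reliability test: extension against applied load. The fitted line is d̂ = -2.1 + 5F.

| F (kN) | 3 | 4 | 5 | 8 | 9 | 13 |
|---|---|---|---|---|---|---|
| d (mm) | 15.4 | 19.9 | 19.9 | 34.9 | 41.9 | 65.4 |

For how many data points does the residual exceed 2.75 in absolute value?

2

F=3: d̂ = -2.1 + 5·3 = 12.9; e = 15.4 − 12.9 = 2.5
F=4: d̂ = -2.1 + 5·4 = 17.9; e = 19.9 − 17.9 = 2
F=5: d̂ = -2.1 + 5·5 = 22.9; e = 19.9 − 22.9 = -3
F=8: d̂ = -2.1 + 5·8 = 37.9; e = 34.9 − 37.9 = -3
F=9: d̂ = -2.1 + 5·9 = 42.9; e = 41.9 − 42.9 = -1
F=13: d̂ = -2.1 + 5·13 = 62.9; e = 65.4 − 62.9 = 2.5
|e| > 2.75: F=5 (|e|=3), F=8 (|e|=3) → 2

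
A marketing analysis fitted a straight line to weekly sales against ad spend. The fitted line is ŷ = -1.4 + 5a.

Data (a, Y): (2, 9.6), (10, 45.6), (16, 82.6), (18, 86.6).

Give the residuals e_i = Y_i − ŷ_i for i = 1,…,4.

a=2: ŷ = -1.4 + 5·2 = 8.6; e = 9.6 − 8.6 = 1
a=10: ŷ = -1.4 + 5·10 = 48.6; e = 45.6 − 48.6 = -3
a=16: ŷ = -1.4 + 5·16 = 78.6; e = 82.6 − 78.6 = 4
a=18: ŷ = -1.4 + 5·18 = 88.6; e = 86.6 − 88.6 = -2

1, -3, 4, -2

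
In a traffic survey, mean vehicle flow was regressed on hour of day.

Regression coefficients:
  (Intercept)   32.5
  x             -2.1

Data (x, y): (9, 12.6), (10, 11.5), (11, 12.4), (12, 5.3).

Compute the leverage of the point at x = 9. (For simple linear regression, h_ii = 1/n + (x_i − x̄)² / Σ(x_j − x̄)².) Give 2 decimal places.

x̄ = (9 + 10 + 11 + 12)/4 = 10.5
Σ(x − x̄)² = 2.25 + 0.25 + 0.25 + 2.25 = 5
h = 1/4 + (-1.5)²/5 = 0.25 + 0.45 = 0.70

h = 0.70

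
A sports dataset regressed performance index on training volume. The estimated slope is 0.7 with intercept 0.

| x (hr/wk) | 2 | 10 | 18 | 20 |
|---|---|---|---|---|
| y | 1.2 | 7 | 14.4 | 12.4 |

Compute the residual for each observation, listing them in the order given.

-0.2, 0, 1.8, -1.6

x=2: ŷ = 0.7·2 = 1.4; e = 1.2 − 1.4 = -0.2
x=10: ŷ = 0.7·10 = 7; e = 7 − 7 = 0
x=18: ŷ = 0.7·18 = 12.6; e = 14.4 − 12.6 = 1.8
x=20: ŷ = 0.7·20 = 14; e = 12.4 − 14 = -1.6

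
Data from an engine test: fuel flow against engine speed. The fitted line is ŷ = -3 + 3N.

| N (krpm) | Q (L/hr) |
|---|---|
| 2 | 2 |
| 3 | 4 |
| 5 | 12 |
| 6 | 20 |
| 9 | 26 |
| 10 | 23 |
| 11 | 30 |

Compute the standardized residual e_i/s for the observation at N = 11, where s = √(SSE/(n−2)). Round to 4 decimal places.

0.0000

N=2: ŷ = -3 + 3·2 = 3; e = 2 − 3 = -1
N=3: ŷ = -3 + 3·3 = 6; e = 4 − 6 = -2
N=5: ŷ = -3 + 3·5 = 12; e = 12 − 12 = 0
N=6: ŷ = -3 + 3·6 = 15; e = 20 − 15 = 5
N=9: ŷ = -3 + 3·9 = 24; e = 26 − 24 = 2
N=10: ŷ = -3 + 3·10 = 27; e = 23 − 27 = -4
N=11: ŷ = -3 + 3·11 = 30; e = 30 − 30 = 0
SSE = 1 + 4 + 0 + 25 + 4 + 16 + 0 = 50
s = √(50/5) = 3.16228
e/s = 0 / 3.16228 = 0.0000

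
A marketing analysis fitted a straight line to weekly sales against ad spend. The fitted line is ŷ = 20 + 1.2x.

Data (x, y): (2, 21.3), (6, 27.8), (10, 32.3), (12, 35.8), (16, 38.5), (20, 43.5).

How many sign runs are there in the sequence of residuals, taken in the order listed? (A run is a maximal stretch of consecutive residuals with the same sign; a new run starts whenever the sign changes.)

x=2: ŷ = 20 + 1.2·2 = 22.4; r = 21.3 − 22.4 = -1.1
x=6: ŷ = 20 + 1.2·6 = 27.2; r = 27.8 − 27.2 = 0.6
x=10: ŷ = 20 + 1.2·10 = 32; r = 32.3 − 32 = 0.3
x=12: ŷ = 20 + 1.2·12 = 34.4; r = 35.8 − 34.4 = 1.4
x=16: ŷ = 20 + 1.2·16 = 39.2; r = 38.5 − 39.2 = -0.7
x=20: ŷ = 20 + 1.2·20 = 44; r = 43.5 − 44 = -0.5
Signs: − + + + − −
Runs: −×1, +×3, −×2 → 3

3 runs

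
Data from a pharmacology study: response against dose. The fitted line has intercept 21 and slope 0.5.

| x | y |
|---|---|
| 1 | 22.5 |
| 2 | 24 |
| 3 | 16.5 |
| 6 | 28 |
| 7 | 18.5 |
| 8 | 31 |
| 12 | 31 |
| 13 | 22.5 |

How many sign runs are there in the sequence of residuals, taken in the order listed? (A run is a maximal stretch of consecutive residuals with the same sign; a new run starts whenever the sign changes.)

x=1: ŷ = 21 + 0.5·1 = 21.5; r = 22.5 − 21.5 = 1
x=2: ŷ = 21 + 0.5·2 = 22; r = 24 − 22 = 2
x=3: ŷ = 21 + 0.5·3 = 22.5; r = 16.5 − 22.5 = -6
x=6: ŷ = 21 + 0.5·6 = 24; r = 28 − 24 = 4
x=7: ŷ = 21 + 0.5·7 = 24.5; r = 18.5 − 24.5 = -6
x=8: ŷ = 21 + 0.5·8 = 25; r = 31 − 25 = 6
x=12: ŷ = 21 + 0.5·12 = 27; r = 31 − 27 = 4
x=13: ŷ = 21 + 0.5·13 = 27.5; r = 22.5 − 27.5 = -5
Signs: + + − + − + + −
Runs: +×2, −×1, +×1, −×1, +×2, −×1 → 6

6 runs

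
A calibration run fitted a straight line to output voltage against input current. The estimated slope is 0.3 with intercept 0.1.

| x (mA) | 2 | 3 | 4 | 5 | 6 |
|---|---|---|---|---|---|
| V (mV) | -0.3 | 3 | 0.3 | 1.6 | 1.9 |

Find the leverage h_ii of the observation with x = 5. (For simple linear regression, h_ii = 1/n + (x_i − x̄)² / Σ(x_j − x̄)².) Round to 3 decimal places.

x̄ = (2 + 3 + 4 + 5 + 6)/5 = 4
Σ(x − x̄)² = 4 + 1 + 0 + 1 + 4 = 10
h = 1/5 + (1)²/10 = 0.2 + 0.1 = 0.300

h = 0.300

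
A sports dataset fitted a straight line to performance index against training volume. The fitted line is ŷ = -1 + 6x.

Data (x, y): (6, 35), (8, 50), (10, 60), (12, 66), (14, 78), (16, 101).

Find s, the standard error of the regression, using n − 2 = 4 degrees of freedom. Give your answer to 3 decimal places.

s = 4.899

x=6: ŷ = -1 + 6·6 = 35; r = 35 − 35 = 0
x=8: ŷ = -1 + 6·8 = 47; r = 50 − 47 = 3
x=10: ŷ = -1 + 6·10 = 59; r = 60 − 59 = 1
x=12: ŷ = -1 + 6·12 = 71; r = 66 − 71 = -5
x=14: ŷ = -1 + 6·14 = 83; r = 78 − 83 = -5
x=16: ŷ = -1 + 6·16 = 95; r = 101 − 95 = 6
SSE = 0 + 9 + 1 + 25 + 25 + 36 = 96
s = √(96/4) = √24 ≈ 4.899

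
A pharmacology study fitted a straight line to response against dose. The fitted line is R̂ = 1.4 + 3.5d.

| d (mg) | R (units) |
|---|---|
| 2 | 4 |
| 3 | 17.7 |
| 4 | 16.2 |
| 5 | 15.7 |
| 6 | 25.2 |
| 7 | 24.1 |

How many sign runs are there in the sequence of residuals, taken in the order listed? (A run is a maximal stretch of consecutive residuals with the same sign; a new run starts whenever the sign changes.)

d=2: R̂ = 1.4 + 3.5·2 = 8.4; e = 4 − 8.4 = -4.4
d=3: R̂ = 1.4 + 3.5·3 = 11.9; e = 17.7 − 11.9 = 5.8
d=4: R̂ = 1.4 + 3.5·4 = 15.4; e = 16.2 − 15.4 = 0.8
d=5: R̂ = 1.4 + 3.5·5 = 18.9; e = 15.7 − 18.9 = -3.2
d=6: R̂ = 1.4 + 3.5·6 = 22.4; e = 25.2 − 22.4 = 2.8
d=7: R̂ = 1.4 + 3.5·7 = 25.9; e = 24.1 − 25.9 = -1.8
Signs: − + + − + −
Runs: −×1, +×2, −×1, +×1, −×1 → 5

5 runs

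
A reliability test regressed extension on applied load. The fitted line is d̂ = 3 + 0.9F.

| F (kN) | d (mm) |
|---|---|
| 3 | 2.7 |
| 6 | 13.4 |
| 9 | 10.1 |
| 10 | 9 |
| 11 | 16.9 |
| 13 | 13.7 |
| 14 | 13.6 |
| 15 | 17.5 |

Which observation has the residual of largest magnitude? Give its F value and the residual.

F = 6, e = 5

F=3: d̂ = 3 + 0.9·3 = 5.7; e = 2.7 − 5.7 = -3
F=6: d̂ = 3 + 0.9·6 = 8.4; e = 13.4 − 8.4 = 5
F=9: d̂ = 3 + 0.9·9 = 11.1; e = 10.1 − 11.1 = -1
F=10: d̂ = 3 + 0.9·10 = 12; e = 9 − 12 = -3
F=11: d̂ = 3 + 0.9·11 = 12.9; e = 16.9 − 12.9 = 4
F=13: d̂ = 3 + 0.9·13 = 14.7; e = 13.7 − 14.7 = -1
F=14: d̂ = 3 + 0.9·14 = 15.6; e = 13.6 − 15.6 = -2
F=15: d̂ = 3 + 0.9·15 = 16.5; e = 17.5 − 16.5 = 1
Largest |e| is 5 at F = 6, residual 5.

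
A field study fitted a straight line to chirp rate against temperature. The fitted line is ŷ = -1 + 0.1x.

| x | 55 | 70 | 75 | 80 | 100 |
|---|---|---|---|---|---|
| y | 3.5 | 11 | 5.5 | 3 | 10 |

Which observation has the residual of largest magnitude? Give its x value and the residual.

x = 70, e = 5

x=55: ŷ = -1 + 0.1·55 = 4.5; e = 3.5 − 4.5 = -1
x=70: ŷ = -1 + 0.1·70 = 6; e = 11 − 6 = 5
x=75: ŷ = -1 + 0.1·75 = 6.5; e = 5.5 − 6.5 = -1
x=80: ŷ = -1 + 0.1·80 = 7; e = 3 − 7 = -4
x=100: ŷ = -1 + 0.1·100 = 9; e = 10 − 9 = 1
Largest |e| is 5 at x = 70, residual 5.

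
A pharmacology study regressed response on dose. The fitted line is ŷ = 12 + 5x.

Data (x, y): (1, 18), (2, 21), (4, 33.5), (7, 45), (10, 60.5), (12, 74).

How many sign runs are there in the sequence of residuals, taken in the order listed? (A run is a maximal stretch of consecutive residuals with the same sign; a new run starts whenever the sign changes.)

x=1: ŷ = 12 + 5·1 = 17; r = 18 − 17 = 1
x=2: ŷ = 12 + 5·2 = 22; r = 21 − 22 = -1
x=4: ŷ = 12 + 5·4 = 32; r = 33.5 − 32 = 1.5
x=7: ŷ = 12 + 5·7 = 47; r = 45 − 47 = -2
x=10: ŷ = 12 + 5·10 = 62; r = 60.5 − 62 = -1.5
x=12: ŷ = 12 + 5·12 = 72; r = 74 − 72 = 2
Signs: + − + − − +
Runs: +×1, −×1, +×1, −×2, +×1 → 5

5 runs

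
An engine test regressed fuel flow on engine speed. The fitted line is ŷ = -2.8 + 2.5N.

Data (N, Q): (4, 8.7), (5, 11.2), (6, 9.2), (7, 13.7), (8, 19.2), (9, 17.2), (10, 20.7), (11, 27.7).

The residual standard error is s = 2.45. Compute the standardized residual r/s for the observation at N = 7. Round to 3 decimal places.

-0.408

ŷ = -2.8 + 2.5·7 = 14.7
r = 13.7 − 14.7 = -1
r/s = -1 / 2.45 = -0.408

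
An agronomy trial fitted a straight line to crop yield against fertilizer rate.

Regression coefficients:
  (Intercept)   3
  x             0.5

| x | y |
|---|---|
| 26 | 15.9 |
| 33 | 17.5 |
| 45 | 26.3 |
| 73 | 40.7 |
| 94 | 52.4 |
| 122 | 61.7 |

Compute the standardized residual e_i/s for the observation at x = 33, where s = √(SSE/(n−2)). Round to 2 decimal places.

-0.97

x=26: ŷ = 3 + 0.5·26 = 16; e = 15.9 − 16 = -0.1
x=33: ŷ = 3 + 0.5·33 = 19.5; e = 17.5 − 19.5 = -2
x=45: ŷ = 3 + 0.5·45 = 25.5; e = 26.3 − 25.5 = 0.8
x=73: ŷ = 3 + 0.5·73 = 39.5; e = 40.7 − 39.5 = 1.2
x=94: ŷ = 3 + 0.5·94 = 50; e = 52.4 − 50 = 2.4
x=122: ŷ = 3 + 0.5·122 = 64; e = 61.7 − 64 = -2.3
SSE = 0.01 + 4 + 0.64 + 1.44 + 5.76 + 5.29 = 17.14
s = √(17.14/4) = 2.07002
e/s = -2 / 2.07002 = -0.97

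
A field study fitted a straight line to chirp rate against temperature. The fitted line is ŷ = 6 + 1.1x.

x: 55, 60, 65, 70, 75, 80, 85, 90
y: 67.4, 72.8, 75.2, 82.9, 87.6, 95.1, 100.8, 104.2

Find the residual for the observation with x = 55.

r = 0.9

ŷ = 6 + 1.1·55 = 66.5
r = 67.4 − 66.5 = 0.9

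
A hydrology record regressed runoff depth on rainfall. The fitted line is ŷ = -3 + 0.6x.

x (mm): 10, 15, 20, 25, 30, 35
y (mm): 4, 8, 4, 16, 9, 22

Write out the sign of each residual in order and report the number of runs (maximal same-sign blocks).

5 runs

x=10: ŷ = -3 + 0.6·10 = 3; e = 4 − 3 = 1
x=15: ŷ = -3 + 0.6·15 = 6; e = 8 − 6 = 2
x=20: ŷ = -3 + 0.6·20 = 9; e = 4 − 9 = -5
x=25: ŷ = -3 + 0.6·25 = 12; e = 16 − 12 = 4
x=30: ŷ = -3 + 0.6·30 = 15; e = 9 − 15 = -6
x=35: ŷ = -3 + 0.6·35 = 18; e = 22 − 18 = 4
Signs: + + − + − +
Runs: +×2, −×1, +×1, −×1, +×1 → 5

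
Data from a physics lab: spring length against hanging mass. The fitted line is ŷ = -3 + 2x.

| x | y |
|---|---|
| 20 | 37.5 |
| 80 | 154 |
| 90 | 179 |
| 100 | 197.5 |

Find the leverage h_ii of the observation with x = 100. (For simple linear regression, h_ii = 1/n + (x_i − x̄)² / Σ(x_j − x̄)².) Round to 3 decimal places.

x̄ = (20 + 80 + 90 + 100)/4 = 72.5
Σ(x − x̄)² = 2756.25 + 56.25 + 306.25 + 756.25 = 3875
h = 1/4 + (27.5)²/3875 = 0.25 + 0.195161 = 0.445

h = 0.445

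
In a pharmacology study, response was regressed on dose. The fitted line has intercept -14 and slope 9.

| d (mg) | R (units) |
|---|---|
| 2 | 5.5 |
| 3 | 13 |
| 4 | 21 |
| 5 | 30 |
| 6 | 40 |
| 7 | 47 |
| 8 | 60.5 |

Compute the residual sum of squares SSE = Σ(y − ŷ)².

SSE = 14.5

d=2: ŷ = -14 + 9·2 = 4; e = 5.5 − 4 = 1.5
d=3: ŷ = -14 + 9·3 = 13; e = 13 − 13 = 0
d=4: ŷ = -14 + 9·4 = 22; e = 21 − 22 = -1
d=5: ŷ = -14 + 9·5 = 31; e = 30 − 31 = -1
d=6: ŷ = -14 + 9·6 = 40; e = 40 − 40 = 0
d=7: ŷ = -14 + 9·7 = 49; e = 47 − 49 = -2
d=8: ŷ = -14 + 9·8 = 58; e = 60.5 − 58 = 2.5
SSE = 2.25 + 0 + 1 + 1 + 0 + 4 + 6.25 = 14.5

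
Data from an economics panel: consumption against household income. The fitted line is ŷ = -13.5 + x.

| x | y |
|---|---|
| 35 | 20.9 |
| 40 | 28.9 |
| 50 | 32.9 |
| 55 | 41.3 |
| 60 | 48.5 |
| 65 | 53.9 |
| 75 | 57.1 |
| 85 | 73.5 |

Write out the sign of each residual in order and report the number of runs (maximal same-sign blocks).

x=35: ŷ = -13.5 + 35 = 21.5; r = 20.9 − 21.5 = -0.6
x=40: ŷ = -13.5 + 40 = 26.5; r = 28.9 − 26.5 = 2.4
x=50: ŷ = -13.5 + 50 = 36.5; r = 32.9 − 36.5 = -3.6
x=55: ŷ = -13.5 + 55 = 41.5; r = 41.3 − 41.5 = -0.2
x=60: ŷ = -13.5 + 60 = 46.5; r = 48.5 − 46.5 = 2
x=65: ŷ = -13.5 + 65 = 51.5; r = 53.9 − 51.5 = 2.4
x=75: ŷ = -13.5 + 75 = 61.5; r = 57.1 − 61.5 = -4.4
x=85: ŷ = -13.5 + 85 = 71.5; r = 73.5 − 71.5 = 2
Signs: − + − − + + − +
Runs: −×1, +×1, −×2, +×2, −×1, +×1 → 6

6 runs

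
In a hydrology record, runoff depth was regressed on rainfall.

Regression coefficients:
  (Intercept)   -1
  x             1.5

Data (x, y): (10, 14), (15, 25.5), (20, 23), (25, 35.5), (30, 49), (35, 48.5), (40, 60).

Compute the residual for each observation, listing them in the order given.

0, 4, -6, -1, 5, -3, 1

x=10: ŷ = -1 + 1.5·10 = 14; e = 14 − 14 = 0
x=15: ŷ = -1 + 1.5·15 = 21.5; e = 25.5 − 21.5 = 4
x=20: ŷ = -1 + 1.5·20 = 29; e = 23 − 29 = -6
x=25: ŷ = -1 + 1.5·25 = 36.5; e = 35.5 − 36.5 = -1
x=30: ŷ = -1 + 1.5·30 = 44; e = 49 − 44 = 5
x=35: ŷ = -1 + 1.5·35 = 51.5; e = 48.5 − 51.5 = -3
x=40: ŷ = -1 + 1.5·40 = 59; e = 60 − 59 = 1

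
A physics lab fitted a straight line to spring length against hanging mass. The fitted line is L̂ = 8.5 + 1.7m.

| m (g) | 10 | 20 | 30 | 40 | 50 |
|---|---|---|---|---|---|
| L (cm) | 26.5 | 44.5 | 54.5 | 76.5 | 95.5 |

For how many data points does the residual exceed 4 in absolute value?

m=10: L̂ = 8.5 + 1.7·10 = 25.5; r = 26.5 − 25.5 = 1
m=20: L̂ = 8.5 + 1.7·20 = 42.5; r = 44.5 − 42.5 = 2
m=30: L̂ = 8.5 + 1.7·30 = 59.5; r = 54.5 − 59.5 = -5
m=40: L̂ = 8.5 + 1.7·40 = 76.5; r = 76.5 − 76.5 = 0
m=50: L̂ = 8.5 + 1.7·50 = 93.5; r = 95.5 − 93.5 = 2
|r| > 4: m=30 (|r|=5) → 1

1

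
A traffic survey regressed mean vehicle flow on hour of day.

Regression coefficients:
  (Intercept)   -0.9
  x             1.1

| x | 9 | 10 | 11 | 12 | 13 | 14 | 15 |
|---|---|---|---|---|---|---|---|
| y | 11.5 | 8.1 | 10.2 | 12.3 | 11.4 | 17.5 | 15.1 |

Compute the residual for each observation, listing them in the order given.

2.5, -2, -1, 0, -2, 3, -0.5

x=9: ŷ = -0.9 + 1.1·9 = 9; r = 11.5 − 9 = 2.5
x=10: ŷ = -0.9 + 1.1·10 = 10.1; r = 8.1 − 10.1 = -2
x=11: ŷ = -0.9 + 1.1·11 = 11.2; r = 10.2 − 11.2 = -1
x=12: ŷ = -0.9 + 1.1·12 = 12.3; r = 12.3 − 12.3 = 0
x=13: ŷ = -0.9 + 1.1·13 = 13.4; r = 11.4 − 13.4 = -2
x=14: ŷ = -0.9 + 1.1·14 = 14.5; r = 17.5 − 14.5 = 3
x=15: ŷ = -0.9 + 1.1·15 = 15.6; r = 15.1 − 15.6 = -0.5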